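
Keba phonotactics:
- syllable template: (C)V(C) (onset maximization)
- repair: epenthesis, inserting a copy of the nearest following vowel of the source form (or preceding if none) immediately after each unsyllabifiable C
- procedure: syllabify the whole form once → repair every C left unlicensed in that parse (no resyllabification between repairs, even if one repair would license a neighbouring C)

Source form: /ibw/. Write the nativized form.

ibwi

The consonants /w/ cannot be parsed into a legal (C)V(C) syllable (at most one coda consonant is licensed; onsets are limited to one consonant).
Each unlicensed consonant becomes the onset of a new syllable: /w/ → /wi/.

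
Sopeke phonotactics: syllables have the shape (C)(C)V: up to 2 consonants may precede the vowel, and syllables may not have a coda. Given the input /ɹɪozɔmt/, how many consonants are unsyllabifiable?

2

Under (C)(C)V, the unsyllabifiable consonants are /m/, /t/ (no codas are permitted; onsets may contain at most 2 consonants).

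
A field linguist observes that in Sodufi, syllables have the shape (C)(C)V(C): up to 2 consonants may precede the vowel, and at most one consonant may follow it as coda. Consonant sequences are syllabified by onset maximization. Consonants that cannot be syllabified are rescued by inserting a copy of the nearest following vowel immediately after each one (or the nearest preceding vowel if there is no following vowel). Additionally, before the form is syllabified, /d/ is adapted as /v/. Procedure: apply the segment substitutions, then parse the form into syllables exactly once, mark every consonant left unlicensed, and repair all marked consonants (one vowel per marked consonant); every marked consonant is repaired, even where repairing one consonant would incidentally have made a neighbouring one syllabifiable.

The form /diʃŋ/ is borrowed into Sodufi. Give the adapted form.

Substitution: /d/ → /v/, giving /viʃŋ/.
Under (C)(C)V(C), the unsyllabifiable consonants are /ŋ/ (at most one coda consonant is licensed; onsets may contain at most 2 consonants).
Each unlicensed consonant becomes the onset of a new syllable: /ŋ/ → /ŋi/.

viʃŋi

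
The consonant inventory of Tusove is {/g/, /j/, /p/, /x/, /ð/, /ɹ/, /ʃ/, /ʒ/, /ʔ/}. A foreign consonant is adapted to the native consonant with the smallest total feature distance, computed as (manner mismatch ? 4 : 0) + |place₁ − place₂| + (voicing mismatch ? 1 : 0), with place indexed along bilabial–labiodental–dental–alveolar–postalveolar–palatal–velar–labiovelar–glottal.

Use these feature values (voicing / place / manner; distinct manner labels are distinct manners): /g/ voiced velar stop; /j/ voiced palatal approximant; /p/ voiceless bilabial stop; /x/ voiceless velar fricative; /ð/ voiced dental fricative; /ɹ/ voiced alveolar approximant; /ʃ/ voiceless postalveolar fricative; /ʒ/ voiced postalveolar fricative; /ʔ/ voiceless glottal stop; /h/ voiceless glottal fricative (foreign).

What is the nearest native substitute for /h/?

/x/ is closest: same manner (fricative), place distance 2 (glottal→velar), same voicing; total 2. Next closest is /ʃ/ at distance 4.

x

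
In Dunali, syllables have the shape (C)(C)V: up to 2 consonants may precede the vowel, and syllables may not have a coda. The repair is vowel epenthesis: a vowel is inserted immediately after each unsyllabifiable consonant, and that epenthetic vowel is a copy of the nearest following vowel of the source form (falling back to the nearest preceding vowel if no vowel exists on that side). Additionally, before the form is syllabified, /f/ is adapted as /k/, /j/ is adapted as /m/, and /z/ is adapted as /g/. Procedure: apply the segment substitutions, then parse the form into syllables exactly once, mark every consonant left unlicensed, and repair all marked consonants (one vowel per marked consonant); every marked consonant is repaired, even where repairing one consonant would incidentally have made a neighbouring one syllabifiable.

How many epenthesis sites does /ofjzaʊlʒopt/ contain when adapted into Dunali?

After substitution the input is /okmgaʊlʒopt/.
The unsyllabifiable consonants are /k/, /p/, /t/; each receives one epenthetic vowel.

3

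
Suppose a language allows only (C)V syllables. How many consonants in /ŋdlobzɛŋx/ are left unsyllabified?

5

The consonants /ŋ/, /d/, /b/, /ŋ/, /x/ cannot be parsed into a legal (C)V syllable (no codas are permitted; onsets are limited to one consonant).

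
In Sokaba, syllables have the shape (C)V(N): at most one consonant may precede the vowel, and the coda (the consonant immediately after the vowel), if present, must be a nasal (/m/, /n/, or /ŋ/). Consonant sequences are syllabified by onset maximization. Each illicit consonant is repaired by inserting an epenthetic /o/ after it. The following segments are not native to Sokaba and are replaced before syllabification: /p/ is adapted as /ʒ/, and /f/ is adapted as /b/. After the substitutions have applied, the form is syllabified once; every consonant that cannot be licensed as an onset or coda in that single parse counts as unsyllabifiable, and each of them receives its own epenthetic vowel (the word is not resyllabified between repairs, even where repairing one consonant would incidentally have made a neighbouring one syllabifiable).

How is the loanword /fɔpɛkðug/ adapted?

bɔʒɛkoðugo

Substitution: /f/ → /b/, /p/ → /ʒ/, giving /bɔʒɛkðug/.
Under (C)V(N), the unsyllabifiable consonants are /k/, /g/ (only a nasal (/m/, /n/, or /ŋ/) is licensed in coda position; onsets are limited to one consonant).
Inserting the epenthetic vowel yields /k/ → /ko/, /g/ → /go/.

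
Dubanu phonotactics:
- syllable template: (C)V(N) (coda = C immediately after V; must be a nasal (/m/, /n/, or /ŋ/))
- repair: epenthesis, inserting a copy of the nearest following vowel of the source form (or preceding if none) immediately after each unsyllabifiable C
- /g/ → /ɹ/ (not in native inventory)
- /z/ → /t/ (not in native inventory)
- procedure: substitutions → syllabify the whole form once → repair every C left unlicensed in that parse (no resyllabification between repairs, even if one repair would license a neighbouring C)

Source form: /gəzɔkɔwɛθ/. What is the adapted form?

ɹətɔkɔwɛθɛ

Substitution: /g/ → /ɹ/, /z/ → /t/, giving /ɹətɔkɔwɛθ/.
Syllabifying with onset maximization leaves /θ/ stranded (only a nasal (/m/, /n/, or /ŋ/) is licensed in coda position; onsets are limited to one consonant).
Inserting the epenthetic vowel yields /θ/ → /θɛ/.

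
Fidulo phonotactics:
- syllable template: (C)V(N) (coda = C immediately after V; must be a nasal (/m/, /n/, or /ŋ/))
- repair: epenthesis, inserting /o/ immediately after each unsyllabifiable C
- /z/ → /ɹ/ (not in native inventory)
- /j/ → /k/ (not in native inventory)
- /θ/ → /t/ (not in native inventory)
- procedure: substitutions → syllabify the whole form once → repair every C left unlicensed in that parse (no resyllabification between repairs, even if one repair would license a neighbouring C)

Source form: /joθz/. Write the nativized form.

kotoɹo

Substitution: /j/ → /k/, /θ/ → /t/, /z/ → /ɹ/, giving /kotɹ/.
The consonants /t/, /ɹ/ cannot be parsed into a legal (C)V(N) syllable (only a nasal (/m/, /n/, or /ŋ/) is licensed in coda position; onsets are limited to one consonant).
Epenthesis after each stranded consonant: /t/ → /to/, /ɹ/ → /ɹo/.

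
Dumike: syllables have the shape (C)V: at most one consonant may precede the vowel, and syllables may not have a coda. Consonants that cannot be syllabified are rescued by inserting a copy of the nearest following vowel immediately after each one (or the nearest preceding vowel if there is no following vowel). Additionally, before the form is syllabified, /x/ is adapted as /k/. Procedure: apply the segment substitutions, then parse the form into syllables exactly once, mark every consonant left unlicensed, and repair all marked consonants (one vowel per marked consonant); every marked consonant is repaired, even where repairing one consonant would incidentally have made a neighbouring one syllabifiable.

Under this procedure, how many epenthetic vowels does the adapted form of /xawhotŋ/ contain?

After substitution the input is /kawhotŋ/.
The unsyllabifiable consonants are /w/, /t/, /ŋ/; each receives one epenthetic vowel.

3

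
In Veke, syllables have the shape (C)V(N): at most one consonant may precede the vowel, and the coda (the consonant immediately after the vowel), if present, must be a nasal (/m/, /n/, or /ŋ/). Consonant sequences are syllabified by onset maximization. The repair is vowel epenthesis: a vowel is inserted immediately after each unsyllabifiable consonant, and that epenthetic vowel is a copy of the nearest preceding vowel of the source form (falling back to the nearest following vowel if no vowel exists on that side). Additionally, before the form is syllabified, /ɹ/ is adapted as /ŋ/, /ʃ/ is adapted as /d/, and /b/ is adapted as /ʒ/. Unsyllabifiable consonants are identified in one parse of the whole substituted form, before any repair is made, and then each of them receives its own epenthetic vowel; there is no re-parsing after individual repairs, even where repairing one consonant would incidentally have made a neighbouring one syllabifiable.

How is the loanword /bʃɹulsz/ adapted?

Substitution: /b/ → /ʒ/, /ʃ/ → /d/, /ɹ/ → /ŋ/, giving /ʒdŋulsz/.
Under (C)V(N), the unsyllabifiable consonants are /ʒ/, /d/, /l/, /s/, /z/ (only a nasal (/m/, /n/, or /ŋ/) is licensed in coda position; onsets are limited to one consonant).
Inserting the epenthetic vowel yields /ʒ/ → /ʒu/, /d/ → /du/, /l/ → /lu/, /s/ → /su/, /z/ → /zu/.

ʒuduŋulusuzu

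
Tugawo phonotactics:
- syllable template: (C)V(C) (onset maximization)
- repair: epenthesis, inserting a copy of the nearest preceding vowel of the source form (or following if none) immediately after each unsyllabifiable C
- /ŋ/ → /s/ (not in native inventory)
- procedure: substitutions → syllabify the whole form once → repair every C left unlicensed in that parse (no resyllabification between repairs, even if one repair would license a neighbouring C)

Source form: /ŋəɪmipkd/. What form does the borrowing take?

Substitution: /ŋ/ → /s/, giving /səɪmipkd/.
Under (C)V(C), the unsyllabifiable consonants are /k/, /d/ (at most one coda consonant is licensed; onsets are limited to one consonant).
Epenthesis after each stranded consonant: /k/ → /ki/, /d/ → /di/.

səɪmipkidi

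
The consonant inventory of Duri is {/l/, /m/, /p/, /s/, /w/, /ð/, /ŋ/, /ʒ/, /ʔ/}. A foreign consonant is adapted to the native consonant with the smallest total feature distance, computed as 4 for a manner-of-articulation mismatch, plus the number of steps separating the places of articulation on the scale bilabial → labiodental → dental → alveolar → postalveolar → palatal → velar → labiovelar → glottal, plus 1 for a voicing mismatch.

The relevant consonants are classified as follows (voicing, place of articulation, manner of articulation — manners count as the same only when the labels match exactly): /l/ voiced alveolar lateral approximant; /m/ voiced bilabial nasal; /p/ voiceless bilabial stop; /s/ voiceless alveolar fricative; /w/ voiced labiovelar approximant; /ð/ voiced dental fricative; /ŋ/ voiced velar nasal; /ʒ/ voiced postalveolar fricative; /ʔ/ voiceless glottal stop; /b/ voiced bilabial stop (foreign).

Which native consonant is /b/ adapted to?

/p/ is closest: same manner (stop), place distance 0 (bilabial→bilabial), voicing differs (+1); total 1. Next closest is /m/ at distance 4.

p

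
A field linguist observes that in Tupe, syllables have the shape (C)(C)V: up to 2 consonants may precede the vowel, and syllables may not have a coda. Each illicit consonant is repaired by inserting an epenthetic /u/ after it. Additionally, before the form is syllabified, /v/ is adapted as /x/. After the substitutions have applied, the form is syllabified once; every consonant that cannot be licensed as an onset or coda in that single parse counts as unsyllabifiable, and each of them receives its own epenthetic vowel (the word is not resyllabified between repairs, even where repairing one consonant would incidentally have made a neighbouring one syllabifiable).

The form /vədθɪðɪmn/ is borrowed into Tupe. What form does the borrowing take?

Substitution: /v/ → /x/, giving /xədθɪðɪmn/.
Under (C)(C)V, the unsyllabifiable consonants are /m/, /n/ (no codas are permitted; onsets may contain at most 2 consonants).
Each unlicensed consonant becomes the onset of a new syllable: /m/ → /mu/, /n/ → /nu/.

xədθɪðɪmunu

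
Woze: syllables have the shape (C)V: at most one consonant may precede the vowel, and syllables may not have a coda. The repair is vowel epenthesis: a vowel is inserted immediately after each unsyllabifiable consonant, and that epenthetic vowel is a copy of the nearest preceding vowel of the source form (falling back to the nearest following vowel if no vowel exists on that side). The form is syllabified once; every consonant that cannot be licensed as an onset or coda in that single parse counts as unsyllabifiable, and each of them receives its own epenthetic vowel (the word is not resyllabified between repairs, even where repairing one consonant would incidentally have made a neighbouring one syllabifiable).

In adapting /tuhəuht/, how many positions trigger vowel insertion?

2

The unsyllabifiable consonants are /h/, /t/; each receives one epenthetic vowel.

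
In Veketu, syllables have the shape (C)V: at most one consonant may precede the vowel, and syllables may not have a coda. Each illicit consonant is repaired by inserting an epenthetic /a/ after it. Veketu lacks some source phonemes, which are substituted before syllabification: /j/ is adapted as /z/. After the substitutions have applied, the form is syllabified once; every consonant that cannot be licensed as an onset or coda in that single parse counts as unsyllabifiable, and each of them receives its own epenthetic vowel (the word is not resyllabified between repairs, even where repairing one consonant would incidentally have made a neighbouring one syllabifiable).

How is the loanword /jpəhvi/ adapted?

zapəhavi

Substitution: /j/ → /z/, giving /zpəhvi/.
Under (C)V, the unsyllabifiable consonants are /z/, /h/ (no codas are permitted; onsets are limited to one consonant).
Each unlicensed consonant becomes the onset of a new syllable: /z/ → /za/, /h/ → /ha/.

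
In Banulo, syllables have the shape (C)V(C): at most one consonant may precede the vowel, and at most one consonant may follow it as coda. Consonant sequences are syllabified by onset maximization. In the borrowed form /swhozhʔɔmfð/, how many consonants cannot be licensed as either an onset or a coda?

The consonants /s/, /w/, /h/, /f/, /ð/ cannot be parsed into a legal (C)V(C) syllable (at most one coda consonant is licensed; onsets are limited to one consonant).

5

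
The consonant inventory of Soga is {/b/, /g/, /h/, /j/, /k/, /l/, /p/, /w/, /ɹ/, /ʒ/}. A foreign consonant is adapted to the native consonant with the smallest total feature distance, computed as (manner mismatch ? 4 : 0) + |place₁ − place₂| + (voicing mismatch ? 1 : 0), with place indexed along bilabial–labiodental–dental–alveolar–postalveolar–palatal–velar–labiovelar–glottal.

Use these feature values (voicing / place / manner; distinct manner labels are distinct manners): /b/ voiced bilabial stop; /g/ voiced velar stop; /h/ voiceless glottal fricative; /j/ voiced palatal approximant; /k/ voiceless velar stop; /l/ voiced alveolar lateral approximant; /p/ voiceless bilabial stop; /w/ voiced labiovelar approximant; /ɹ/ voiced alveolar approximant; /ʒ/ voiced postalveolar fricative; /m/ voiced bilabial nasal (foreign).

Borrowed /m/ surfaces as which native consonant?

b

/b/ is closest: manner differs (nasal→stop, +4), place distance 0 (bilabial→bilabial), same voicing; total 4. Next closest is /p/ at distance 5.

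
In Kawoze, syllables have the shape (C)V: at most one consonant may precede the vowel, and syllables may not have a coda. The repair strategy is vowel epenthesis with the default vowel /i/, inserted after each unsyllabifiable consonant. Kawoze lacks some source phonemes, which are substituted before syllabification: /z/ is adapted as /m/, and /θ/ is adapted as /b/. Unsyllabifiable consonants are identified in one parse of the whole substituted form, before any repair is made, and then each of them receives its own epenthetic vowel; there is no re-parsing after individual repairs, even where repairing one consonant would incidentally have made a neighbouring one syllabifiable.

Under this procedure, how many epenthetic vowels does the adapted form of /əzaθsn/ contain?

After substitution the input is /əmabsn/.
The unsyllabifiable consonants are /b/, /s/, /n/; each receives one epenthetic vowel.

3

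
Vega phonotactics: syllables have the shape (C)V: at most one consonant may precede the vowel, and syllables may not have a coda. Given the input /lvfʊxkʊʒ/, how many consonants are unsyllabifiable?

Under (C)V, the unsyllabifiable consonants are /l/, /v/, /x/, /ʒ/ (no codas are permitted; onsets are limited to one consonant).

4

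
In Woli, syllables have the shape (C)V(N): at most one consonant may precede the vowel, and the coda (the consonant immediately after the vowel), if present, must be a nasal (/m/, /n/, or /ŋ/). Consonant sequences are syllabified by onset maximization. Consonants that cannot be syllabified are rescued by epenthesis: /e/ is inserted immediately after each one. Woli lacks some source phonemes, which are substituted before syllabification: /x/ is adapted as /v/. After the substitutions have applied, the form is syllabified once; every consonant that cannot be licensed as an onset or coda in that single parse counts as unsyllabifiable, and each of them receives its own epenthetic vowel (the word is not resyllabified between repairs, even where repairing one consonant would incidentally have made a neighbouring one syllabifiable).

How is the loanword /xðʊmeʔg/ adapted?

Substitution: /x/ → /v/, giving /vðʊmeʔg/.
Under (C)V(N), the unsyllabifiable consonants are /v/, /ʔ/, /g/ (only a nasal (/m/, /n/, or /ŋ/) is licensed in coda position; onsets are limited to one consonant).
Epenthesis after each stranded consonant: /v/ → /ve/, /ʔ/ → /ʔe/, /g/ → /ge/.

veðʊmeʔege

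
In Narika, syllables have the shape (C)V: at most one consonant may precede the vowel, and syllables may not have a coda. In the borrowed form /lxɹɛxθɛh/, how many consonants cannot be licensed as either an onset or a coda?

4

Syllabifying with onset maximization leaves /l/, /x/, /x/, /h/ stranded (no codas are permitted; onsets are limited to one consonant).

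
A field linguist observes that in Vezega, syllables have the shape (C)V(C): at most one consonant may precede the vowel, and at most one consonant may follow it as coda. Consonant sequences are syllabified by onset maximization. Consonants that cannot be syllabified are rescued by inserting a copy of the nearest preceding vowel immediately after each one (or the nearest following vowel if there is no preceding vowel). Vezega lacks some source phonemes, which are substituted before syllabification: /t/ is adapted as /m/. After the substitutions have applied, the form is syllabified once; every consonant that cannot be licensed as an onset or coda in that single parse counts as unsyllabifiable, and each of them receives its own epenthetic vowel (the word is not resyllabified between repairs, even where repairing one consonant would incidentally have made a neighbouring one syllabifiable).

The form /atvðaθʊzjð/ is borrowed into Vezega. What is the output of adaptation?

amvaðaθʊzjʊðʊ

Substitution: /t/ → /m/, giving /amvðaθʊzjð/.
Under (C)V(C), the unsyllabifiable consonants are /v/, /j/, /ð/ (at most one coda consonant is licensed; onsets are limited to one consonant).
Epenthesis after each stranded consonant: /v/ → /va/, /j/ → /jʊ/, /ð/ → /ðʊ/.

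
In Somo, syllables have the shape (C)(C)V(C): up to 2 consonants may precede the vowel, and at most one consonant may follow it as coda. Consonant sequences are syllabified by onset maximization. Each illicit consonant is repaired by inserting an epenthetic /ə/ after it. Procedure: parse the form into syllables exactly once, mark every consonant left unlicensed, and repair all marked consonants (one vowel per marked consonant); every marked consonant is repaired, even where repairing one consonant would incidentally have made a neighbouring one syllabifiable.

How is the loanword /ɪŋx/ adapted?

ɪŋxə

Syllabifying with onset maximization leaves /x/ stranded (at most one coda consonant is licensed; onsets may contain at most 2 consonants).
Epenthesis after each stranded consonant: /x/ → /xə/.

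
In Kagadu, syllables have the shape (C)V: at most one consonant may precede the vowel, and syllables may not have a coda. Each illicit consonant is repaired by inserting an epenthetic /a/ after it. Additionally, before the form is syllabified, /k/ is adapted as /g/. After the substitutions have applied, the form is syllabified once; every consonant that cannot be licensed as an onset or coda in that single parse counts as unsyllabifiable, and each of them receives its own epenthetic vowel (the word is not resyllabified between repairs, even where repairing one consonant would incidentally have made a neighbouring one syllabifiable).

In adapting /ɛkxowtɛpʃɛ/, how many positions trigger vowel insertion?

After substitution the input is /ɛgxowtɛpʃɛ/.
The unsyllabifiable consonants are /g/, /w/, /p/; each receives one epenthetic vowel.

3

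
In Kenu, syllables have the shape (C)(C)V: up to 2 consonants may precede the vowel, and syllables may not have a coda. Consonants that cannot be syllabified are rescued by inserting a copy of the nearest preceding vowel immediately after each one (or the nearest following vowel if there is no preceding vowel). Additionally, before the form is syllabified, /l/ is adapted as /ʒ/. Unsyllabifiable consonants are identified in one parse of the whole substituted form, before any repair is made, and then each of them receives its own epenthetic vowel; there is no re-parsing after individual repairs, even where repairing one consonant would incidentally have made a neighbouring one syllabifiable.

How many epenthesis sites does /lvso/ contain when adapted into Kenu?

After substitution the input is /ʒvso/.
The unsyllabifiable consonants are /ʒ/; each receives one epenthetic vowel.

1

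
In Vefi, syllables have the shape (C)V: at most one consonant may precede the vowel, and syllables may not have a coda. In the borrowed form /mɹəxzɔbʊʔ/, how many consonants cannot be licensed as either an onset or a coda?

Under (C)V, the unsyllabifiable consonants are /m/, /x/, /ʔ/ (no codas are permitted; onsets are limited to one consonant).

3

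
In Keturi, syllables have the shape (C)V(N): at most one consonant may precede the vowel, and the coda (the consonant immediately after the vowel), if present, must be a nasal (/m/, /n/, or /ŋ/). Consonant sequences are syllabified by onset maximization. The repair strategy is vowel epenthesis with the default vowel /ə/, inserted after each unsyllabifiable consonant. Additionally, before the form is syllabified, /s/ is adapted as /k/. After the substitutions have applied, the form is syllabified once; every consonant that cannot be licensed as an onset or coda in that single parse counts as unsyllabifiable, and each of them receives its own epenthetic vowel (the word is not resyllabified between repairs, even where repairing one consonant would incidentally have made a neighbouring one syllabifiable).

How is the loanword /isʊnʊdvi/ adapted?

ikʊnʊdəvi

Substitution: /s/ → /k/, giving /ikʊnʊdvi/.
Under (C)V(N), the unsyllabifiable consonants are /d/ (only a nasal (/m/, /n/, or /ŋ/) is licensed in coda position; onsets are limited to one consonant).
Epenthesis after each stranded consonant: /d/ → /də/.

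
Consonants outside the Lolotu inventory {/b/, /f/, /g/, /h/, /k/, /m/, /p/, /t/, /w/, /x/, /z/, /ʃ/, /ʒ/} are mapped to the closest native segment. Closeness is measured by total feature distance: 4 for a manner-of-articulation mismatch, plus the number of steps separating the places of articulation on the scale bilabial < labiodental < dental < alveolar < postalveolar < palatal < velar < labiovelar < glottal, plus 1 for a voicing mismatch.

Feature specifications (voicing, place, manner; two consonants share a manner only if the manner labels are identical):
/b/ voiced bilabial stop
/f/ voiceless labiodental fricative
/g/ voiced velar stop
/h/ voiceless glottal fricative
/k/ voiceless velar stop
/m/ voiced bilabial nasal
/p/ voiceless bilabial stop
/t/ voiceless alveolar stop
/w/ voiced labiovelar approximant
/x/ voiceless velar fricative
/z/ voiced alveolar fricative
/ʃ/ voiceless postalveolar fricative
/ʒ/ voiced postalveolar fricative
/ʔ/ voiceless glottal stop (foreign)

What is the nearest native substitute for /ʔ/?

/k/ is closest: same manner (stop), place distance 2 (glottal→velar), same voicing; total 2. Next closest is /g/ at distance 3.

k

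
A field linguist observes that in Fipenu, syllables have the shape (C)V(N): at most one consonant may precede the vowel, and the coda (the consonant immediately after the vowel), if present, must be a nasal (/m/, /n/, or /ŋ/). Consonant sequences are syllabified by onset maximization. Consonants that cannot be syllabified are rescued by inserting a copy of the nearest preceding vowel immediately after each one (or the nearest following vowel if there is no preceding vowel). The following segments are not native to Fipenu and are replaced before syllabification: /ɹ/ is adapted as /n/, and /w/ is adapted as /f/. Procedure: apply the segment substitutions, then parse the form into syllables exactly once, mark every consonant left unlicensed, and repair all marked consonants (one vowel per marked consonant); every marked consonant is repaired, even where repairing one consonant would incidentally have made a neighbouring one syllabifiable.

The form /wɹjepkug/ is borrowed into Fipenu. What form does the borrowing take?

Substitution: /w/ → /f/, /ɹ/ → /n/, giving /fnjepkug/.
Under (C)V(N), the unsyllabifiable consonants are /f/, /n/, /p/, /g/ (only a nasal (/m/, /n/, or /ŋ/) is licensed in coda position; onsets are limited to one consonant).
Inserting the epenthetic vowel yields /f/ → /fe/, /n/ → /ne/, /p/ → /pe/, /g/ → /gu/.

fenejepekugu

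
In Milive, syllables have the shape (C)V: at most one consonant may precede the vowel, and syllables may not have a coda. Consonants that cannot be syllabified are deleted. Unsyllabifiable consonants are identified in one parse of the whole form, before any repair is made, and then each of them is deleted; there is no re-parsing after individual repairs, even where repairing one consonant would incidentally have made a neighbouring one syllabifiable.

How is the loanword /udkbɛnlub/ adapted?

ubɛlu

Syllabifying with onset maximization leaves /d/, /k/, /n/, /b/ stranded (no codas are permitted; onsets are limited to one consonant).
Deleting the stranded consonants removes /d/, /k/, /n/, /b/.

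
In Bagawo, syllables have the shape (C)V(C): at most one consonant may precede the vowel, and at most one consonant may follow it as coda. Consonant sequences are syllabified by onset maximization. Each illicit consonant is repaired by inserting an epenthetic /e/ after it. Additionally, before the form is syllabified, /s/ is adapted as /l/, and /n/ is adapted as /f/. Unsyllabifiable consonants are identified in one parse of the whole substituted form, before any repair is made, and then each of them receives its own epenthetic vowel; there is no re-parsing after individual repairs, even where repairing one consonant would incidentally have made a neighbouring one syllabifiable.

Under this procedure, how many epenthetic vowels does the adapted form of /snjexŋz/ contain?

After substitution the input is /lfjexŋz/.
The unsyllabifiable consonants are /l/, /f/, /ŋ/, /z/; each receives one epenthetic vowel.

4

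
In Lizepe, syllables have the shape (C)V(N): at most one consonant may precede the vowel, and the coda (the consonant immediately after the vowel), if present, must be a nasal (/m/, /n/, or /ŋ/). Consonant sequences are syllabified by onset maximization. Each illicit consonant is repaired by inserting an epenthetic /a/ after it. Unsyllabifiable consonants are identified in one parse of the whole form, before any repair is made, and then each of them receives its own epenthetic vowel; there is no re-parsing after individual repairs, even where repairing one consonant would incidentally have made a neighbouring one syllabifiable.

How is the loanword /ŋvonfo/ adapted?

ŋavonfo

The consonants /ŋ/ cannot be parsed into a legal (C)V(N) syllable (only a nasal (/m/, /n/, or /ŋ/) is licensed in coda position; onsets are limited to one consonant).
Epenthesis after each stranded consonant: /ŋ/ → /ŋa/.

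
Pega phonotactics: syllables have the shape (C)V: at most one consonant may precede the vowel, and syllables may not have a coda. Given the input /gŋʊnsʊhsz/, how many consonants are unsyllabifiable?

5

Under (C)V, the unsyllabifiable consonants are /g/, /n/, /h/, /s/, /z/ (no codas are permitted; onsets are limited to one consonant).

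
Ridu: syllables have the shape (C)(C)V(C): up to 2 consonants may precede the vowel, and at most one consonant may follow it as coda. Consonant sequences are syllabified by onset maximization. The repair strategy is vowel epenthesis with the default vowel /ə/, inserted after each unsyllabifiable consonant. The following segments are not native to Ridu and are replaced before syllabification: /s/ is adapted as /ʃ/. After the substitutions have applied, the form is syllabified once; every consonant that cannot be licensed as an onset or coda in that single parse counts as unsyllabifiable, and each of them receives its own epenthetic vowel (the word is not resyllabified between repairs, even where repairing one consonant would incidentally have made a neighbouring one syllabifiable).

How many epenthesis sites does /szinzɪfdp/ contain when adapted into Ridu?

2

After substitution the input is /ʃzinzɪfdp/.
The unsyllabifiable consonants are /d/, /p/; each receives one epenthetic vowel.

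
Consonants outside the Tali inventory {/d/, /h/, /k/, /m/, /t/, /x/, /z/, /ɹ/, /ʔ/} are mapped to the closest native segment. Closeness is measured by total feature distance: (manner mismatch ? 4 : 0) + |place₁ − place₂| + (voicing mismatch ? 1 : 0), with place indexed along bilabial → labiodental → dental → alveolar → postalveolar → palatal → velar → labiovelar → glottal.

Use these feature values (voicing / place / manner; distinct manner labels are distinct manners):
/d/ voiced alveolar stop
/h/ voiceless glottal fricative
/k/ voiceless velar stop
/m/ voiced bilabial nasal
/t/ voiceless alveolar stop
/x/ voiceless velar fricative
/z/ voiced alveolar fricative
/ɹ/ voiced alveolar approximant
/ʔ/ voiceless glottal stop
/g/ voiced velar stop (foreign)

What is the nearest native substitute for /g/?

k

/k/ is closest: same manner (stop), place distance 0 (velar→velar), voicing differs (+1); total 1. Next closest is /d/ at distance 3.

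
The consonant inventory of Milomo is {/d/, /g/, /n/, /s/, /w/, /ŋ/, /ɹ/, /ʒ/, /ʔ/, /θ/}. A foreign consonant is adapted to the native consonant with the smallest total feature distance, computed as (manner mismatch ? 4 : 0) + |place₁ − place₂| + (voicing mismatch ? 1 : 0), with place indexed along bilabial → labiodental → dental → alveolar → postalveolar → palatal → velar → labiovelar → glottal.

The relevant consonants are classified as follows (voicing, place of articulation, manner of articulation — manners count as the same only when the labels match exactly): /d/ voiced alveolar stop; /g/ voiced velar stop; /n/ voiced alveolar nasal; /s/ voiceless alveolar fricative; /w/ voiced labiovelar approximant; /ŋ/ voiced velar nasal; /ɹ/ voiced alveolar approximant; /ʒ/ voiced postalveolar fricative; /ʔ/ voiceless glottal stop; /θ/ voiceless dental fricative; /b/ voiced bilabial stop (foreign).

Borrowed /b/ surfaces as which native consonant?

d

/d/ is closest: same manner (stop), place distance 3 (bilabial→alveolar), same voicing; total 3. Next closest is /g/ at distance 6.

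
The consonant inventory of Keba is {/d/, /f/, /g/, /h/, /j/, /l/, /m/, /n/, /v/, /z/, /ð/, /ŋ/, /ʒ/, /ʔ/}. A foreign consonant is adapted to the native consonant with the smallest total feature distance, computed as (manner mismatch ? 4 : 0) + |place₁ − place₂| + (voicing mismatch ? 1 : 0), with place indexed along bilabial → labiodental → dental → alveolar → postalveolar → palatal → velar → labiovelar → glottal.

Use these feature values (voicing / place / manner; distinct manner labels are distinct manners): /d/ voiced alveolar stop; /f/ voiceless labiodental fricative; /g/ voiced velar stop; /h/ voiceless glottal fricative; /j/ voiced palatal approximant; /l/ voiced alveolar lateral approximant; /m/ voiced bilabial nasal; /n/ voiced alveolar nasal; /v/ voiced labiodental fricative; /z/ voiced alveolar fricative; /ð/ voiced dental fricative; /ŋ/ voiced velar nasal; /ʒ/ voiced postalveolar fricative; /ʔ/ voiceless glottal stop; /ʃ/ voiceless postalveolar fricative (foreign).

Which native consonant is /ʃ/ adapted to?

ʒ

/ʒ/ is closest: same manner (fricative), place distance 0 (postalveolar→postalveolar), voicing differs (+1); total 1. Next closest is /z/ at distance 2.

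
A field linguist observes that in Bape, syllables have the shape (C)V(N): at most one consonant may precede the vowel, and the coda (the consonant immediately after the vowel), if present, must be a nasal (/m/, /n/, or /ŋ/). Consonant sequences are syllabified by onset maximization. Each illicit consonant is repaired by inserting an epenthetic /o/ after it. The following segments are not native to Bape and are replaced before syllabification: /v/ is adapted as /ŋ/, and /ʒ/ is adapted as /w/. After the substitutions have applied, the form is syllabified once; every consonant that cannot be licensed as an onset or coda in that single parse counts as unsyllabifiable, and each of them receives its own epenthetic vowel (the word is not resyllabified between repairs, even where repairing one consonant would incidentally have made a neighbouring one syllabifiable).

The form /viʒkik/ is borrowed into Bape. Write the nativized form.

Substitution: /v/ → /ŋ/, /ʒ/ → /w/, giving /ŋiwkik/.
Under (C)V(N), the unsyllabifiable consonants are /w/, /k/ (only a nasal (/m/, /n/, or /ŋ/) is licensed in coda position; onsets are limited to one consonant).
Epenthesis after each stranded consonant: /w/ → /wo/, /k/ → /ko/.

ŋiwokiko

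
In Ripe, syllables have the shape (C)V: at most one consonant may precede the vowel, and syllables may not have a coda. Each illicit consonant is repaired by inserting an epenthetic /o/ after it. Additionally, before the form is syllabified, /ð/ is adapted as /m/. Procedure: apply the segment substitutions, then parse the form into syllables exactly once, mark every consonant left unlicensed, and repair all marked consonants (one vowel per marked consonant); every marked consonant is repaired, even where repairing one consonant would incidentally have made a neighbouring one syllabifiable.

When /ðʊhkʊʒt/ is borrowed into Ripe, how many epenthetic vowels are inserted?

3

After substitution the input is /mʊhkʊʒt/.
The unsyllabifiable consonants are /h/, /ʒ/, /t/; each receives one epenthetic vowel.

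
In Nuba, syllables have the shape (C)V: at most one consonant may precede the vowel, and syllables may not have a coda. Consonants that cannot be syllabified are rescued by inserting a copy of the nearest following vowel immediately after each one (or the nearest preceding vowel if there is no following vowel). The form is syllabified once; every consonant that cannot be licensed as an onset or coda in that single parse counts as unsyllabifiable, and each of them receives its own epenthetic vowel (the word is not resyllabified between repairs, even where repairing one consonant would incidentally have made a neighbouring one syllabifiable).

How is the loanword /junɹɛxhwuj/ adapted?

The consonants /n/, /x/, /h/, /j/ cannot be parsed into a legal (C)V syllable (no codas are permitted; onsets are limited to one consonant).
Epenthesis after each stranded consonant: /n/ → /nɛ/, /x/ → /xu/, /h/ → /hu/, /j/ → /ju/.

junɛɹɛxuhuwuju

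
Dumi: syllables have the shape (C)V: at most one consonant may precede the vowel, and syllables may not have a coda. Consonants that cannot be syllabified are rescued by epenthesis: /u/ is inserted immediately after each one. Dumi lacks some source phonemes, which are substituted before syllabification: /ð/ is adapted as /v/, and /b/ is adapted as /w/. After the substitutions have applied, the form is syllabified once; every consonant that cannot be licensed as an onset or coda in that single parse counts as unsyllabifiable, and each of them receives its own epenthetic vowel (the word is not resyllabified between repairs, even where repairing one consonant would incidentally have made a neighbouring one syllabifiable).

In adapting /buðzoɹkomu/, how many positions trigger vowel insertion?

2

After substitution the input is /wuvzoɹkomu/.
The unsyllabifiable consonants are /v/, /ɹ/; each receives one epenthetic vowel.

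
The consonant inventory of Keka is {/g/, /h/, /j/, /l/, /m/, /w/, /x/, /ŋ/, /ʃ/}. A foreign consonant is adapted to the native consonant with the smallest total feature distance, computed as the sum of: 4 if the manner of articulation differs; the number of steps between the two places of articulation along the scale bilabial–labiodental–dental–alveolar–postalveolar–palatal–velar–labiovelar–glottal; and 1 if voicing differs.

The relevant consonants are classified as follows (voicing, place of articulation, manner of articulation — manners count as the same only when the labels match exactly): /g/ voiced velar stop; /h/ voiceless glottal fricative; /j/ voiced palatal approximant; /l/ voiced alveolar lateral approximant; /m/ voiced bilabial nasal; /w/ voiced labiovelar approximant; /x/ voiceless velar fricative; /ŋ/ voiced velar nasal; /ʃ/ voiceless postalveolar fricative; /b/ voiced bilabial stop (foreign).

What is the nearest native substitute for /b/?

m

/m/ is closest: manner differs (stop→nasal, +4), place distance 0 (bilabial→bilabial), same voicing; total 4. Next closest is /g/ at distance 6.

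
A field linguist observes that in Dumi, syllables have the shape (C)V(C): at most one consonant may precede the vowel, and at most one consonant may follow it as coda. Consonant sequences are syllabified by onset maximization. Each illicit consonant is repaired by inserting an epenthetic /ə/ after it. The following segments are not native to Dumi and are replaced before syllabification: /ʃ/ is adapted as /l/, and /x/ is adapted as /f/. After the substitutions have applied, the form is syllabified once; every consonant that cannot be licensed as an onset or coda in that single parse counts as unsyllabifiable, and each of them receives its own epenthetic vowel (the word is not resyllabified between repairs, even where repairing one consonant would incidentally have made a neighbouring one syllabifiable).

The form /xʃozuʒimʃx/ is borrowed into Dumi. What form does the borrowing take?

Substitution: /x/ → /f/, /ʃ/ → /l/, giving /flozuʒimlf/.
The consonants /f/, /l/, /f/ cannot be parsed into a legal (C)V(C) syllable (at most one coda consonant is licensed; onsets are limited to one consonant).
Each unlicensed consonant becomes the onset of a new syllable: /f/ → /fə/, /l/ → /lə/, /f/ → /fə/.

fəlozuʒimləfə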